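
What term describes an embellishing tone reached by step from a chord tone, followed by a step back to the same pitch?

Approach: by step. Departure: by step in the opposite direction, back to the starting pitch.
Stepwise on both sides but reversing to return to the same chord tone — a neighbor tone. (Had it continued onward in the same direction it would be a passing tone instead.)

Neighbor tone.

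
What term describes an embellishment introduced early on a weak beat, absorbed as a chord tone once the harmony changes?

Approach: ahead of the chord change (typically by step), so it is dissonant against the current harmony. Departure: none — the same pitch is restated or held and is a chord tone of the new harmony.
Dissonant first, consonant once the harmony catches up: the note simply arrives early — an anticipation. (The reverse timing, consonant first and dissonant after the change, would be a suspension or retardation.)

Anticipation.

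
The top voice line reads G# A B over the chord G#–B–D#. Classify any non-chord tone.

The harmony at that moment is G# minor triad (G#, B, D#); A is not a chord tone.
It is approached by step up from G# and left by step up to B.
Step in, step out in the same direction — a passing tone.

A is a passing tone.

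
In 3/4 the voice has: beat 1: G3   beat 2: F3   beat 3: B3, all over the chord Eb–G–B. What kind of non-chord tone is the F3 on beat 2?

The harmony at that moment is Eb augmented triad (Eb, G, B); F3 is not a chord tone.
It is approached by step down from G3 and left by leap up to B3.
Step in, leap out, on a weak beat — an escape tone.

Escape tone.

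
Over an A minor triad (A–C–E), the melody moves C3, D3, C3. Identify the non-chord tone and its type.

The harmony at that moment is A minor triad (A, C, E); D3 is not a chord tone.
It is approached by step up from C3 and left by step down to C3.
Step away and step back to the same note — a neighbor tone (upper neighbor).

D3 is a neighbor tone.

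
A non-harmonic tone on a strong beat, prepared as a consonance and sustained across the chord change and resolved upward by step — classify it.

Approach: by preparation — the pitch is first a chord tone, then held (tied or repeated) while the harmony changes under it. Departure: up by step. Metric position: strong.
A prepared dissonance that resolves upward by step — a retardation. (The same figure resolving downward would be a suspension.)

Retardation.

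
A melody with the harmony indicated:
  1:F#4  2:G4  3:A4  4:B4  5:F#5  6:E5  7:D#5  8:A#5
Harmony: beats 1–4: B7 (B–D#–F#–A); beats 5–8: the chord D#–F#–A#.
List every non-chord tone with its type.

The harmony at that moment is B dominant seventh chord (B, D#, F#, A); G4 is not a chord tone.
It is approached by step up from F#4 and left by step up to A4.
Step in, step out in the same direction — a passing tone.
The harmony at that moment is D# minor triad (D#, F#, A#); E5 is not a chord tone.
It is approached by step down from F#5 and left by step down to D#5.
Step in, step out in the same direction — a passing tone.

G4 (beat 2) — passing tone; E5 (beat 6) — passing tone.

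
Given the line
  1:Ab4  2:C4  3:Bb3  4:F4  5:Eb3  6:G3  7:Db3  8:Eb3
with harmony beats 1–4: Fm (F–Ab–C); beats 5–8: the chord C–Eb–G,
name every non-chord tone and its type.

Bb3 (beat 3) — escape tone; Db3 (beat 7) — appoggiatura.

The harmony at that moment is F minor triad (F, Ab, C); Bb3 is not a chord tone.
It is approached by step down from C4 and left by leap up to F4.
Step in, leap out — an escape tone.
The harmony at that moment is C minor triad (C, Eb, G); Db3 is not a chord tone.
It is approached by leap down from G3 and left by step up to Eb3.
Leap in, step out — an appoggiatura.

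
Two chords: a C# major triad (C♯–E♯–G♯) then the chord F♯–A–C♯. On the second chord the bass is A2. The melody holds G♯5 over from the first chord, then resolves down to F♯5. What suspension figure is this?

At the second chord the bass is A2. The suspended G♯5 lies a seventh above the bass; after resolving down by step to F♯5, the interval above the bass becomes a sixth.
Suspension figures are named by those two intervals: 7–6.

7–6 suspension.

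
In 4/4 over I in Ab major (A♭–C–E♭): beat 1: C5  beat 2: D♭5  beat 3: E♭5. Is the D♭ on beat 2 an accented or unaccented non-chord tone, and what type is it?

The harmony at that moment is A♭ major triad (A♭, C, E♭); D♭5 is not a chord tone.
It is approached by step up from C5 and left by step up to E♭5.
Step in, step out in the same direction — a passing tone.
It falls on a weak beat, so it is unaccented.

Unaccented passing tone.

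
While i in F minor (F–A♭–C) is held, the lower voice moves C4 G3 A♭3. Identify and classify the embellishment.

G3 is an appoggiatura.

The harmony at that moment is F minor triad (F, A♭, C); G3 is not a chord tone.
It is approached by leap down from C4 and left by step up to A♭3.
Leap in, step out — an appoggiatura.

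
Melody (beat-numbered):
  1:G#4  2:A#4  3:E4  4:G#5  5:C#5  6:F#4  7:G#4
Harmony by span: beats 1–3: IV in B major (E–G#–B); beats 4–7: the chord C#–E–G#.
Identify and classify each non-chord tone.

The harmony at that moment is E major triad (E, G#, B); A#4 is not a chord tone.
It is approached by step up from G#4 and left by leap down to E4.
Step in, leap out — an escape tone.
The harmony at that moment is C# minor triad (C#, E, G#); F#4 is not a chord tone.
It is approached by leap down from C#5 and left by step up to G#4.
Leap in, step out — an appoggiatura.

A#4 (beat 2) — escape tone; F#4 (beat 6) — appoggiatura.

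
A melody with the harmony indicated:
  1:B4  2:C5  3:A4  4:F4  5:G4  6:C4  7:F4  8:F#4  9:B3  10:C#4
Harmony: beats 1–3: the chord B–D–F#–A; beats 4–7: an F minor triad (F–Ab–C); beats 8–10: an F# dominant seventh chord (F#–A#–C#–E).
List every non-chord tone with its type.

The harmony at that moment is B minor seventh chord (B, D, F#, A); C5 is not a chord tone.
It is approached by step up from B4 and left by leap down to A4.
Step in, leap out — an escape tone.
The harmony at that moment is F minor triad (F, Ab, C); G4 is not a chord tone.
It is approached by step up from F4 and left by leap down to C4.
Step in, leap out — an escape tone.
The harmony at that moment is F# dominant seventh chord (F#, A#, C#, E); B3 is not a chord tone.
It is approached by leap down from F#4 and left by step up to C#4.
Leap in, step out — an appoggiatura.

C5 (beat 2) — escape tone; G4 (beat 5) — escape tone; B3 (beat 9) — appoggiatura.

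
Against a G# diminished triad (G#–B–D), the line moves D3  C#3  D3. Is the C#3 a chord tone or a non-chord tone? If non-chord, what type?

The harmony at that moment is G# diminished triad (G#, B, D); C#3 is not a chord tone.
It is approached by step down from D3 and left by step up to D3.
Step away and step back to the same note — a neighbor tone (lower neighbor).

Non-chord tone — a neighbor tone.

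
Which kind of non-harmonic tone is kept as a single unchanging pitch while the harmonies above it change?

Pedal tone.

Approach: none. Departure: none — a single pitch is sustained while the chords change around it, passing through harmonies that do not contain it.
No melodic motion at all; the dissonance is created entirely by the moving harmonies against the stationary note — a pedal tone (pedal point).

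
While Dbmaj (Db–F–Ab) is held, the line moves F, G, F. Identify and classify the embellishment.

G is a neighbor tone.

The harmony at that moment is Db major triad (Db, F, Ab); G is not a chord tone.
It is approached by step up from F and left by step down to F.
Step away and step back to the same note — a neighbor tone (upper neighbor).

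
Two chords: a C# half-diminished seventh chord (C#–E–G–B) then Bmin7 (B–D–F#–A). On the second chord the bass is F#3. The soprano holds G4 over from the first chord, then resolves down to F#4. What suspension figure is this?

9–8 suspension.

At the second chord the bass is F#3. The suspended G4 lies a ninth above the bass; after resolving down by step to F#4, the interval above the bass becomes an octave.
Suspension figures are named by those two intervals: 9–8.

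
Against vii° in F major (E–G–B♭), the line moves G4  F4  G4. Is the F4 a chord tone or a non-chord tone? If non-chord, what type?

Non-chord tone — a neighbor tone.

The harmony at that moment is E diminished triad (E, G, B♭); F4 is not a chord tone.
It is approached by step down from G4 and left by step up to G4.
Step away and step back to the same note — a neighbor tone (lower neighbor).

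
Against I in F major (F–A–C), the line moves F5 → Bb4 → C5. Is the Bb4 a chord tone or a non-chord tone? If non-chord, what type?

Non-chord tone — an appoggiatura.

The harmony at that moment is F major triad (F, A, C); Bb4 is not a chord tone.
It is approached by leap down from F5 and left by step up to C5.
Leap in, step out — an appoggiatura.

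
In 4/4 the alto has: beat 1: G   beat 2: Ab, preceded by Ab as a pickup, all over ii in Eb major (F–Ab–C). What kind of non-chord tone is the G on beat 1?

Lower neighbor tone.

The harmony at that moment is F minor triad (F, Ab, C); G is not a chord tone.
It is approached by step down from Ab and left by step up to Ab.
Step away and step back to the same note — a neighbor tone (lower neighbor).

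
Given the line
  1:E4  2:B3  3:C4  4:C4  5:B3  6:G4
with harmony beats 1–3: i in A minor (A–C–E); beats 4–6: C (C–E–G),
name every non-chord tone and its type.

B3 (beat 2) — appoggiatura; B3 (beat 5) — escape tone.

The harmony at that moment is A minor triad (A, C, E); B3 is not a chord tone.
It is approached by leap down from E4 and left by step up to C4.
Leap in, step out — an appoggiatura.
The harmony at that moment is C major triad (C, E, G); B3 is not a chord tone.
It is approached by step down from C4 and left by leap up to G4.
Step in, leap out — an escape tone.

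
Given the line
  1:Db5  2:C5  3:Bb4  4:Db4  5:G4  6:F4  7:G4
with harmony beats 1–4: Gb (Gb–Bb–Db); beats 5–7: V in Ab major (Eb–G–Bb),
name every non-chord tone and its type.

C5 (beat 2) — passing tone; F4 (beat 6) — neighbor tone.

The harmony at that moment is Gb major triad (Gb, Bb, Db); C5 is not a chord tone.
It is approached by step down from Db5 and left by step down to Bb4.
Step in, step out in the same direction — a passing tone.
The harmony at that moment is Eb major triad (Eb, G, Bb); F4 is not a chord tone.
It is approached by step down from G4 and left by step up to G4.
Step away and step back to the same note — a neighbor tone (lower neighbor).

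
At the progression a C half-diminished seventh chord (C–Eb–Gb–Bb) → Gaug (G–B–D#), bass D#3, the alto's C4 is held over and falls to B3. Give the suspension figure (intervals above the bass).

7–6 suspension.

At the second chord the bass is D#3. The suspended C4 lies a seventh above the bass; after resolving down by step to B3, the interval above the bass becomes a sixth.
Suspension figures are named by those two intervals: 7–6.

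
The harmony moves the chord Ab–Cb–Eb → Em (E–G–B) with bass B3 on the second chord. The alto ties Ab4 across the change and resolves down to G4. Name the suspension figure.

7–6 suspension.

At the second chord the bass is B3. The suspended Ab4 lies a seventh above the bass; after resolving down by step to G4, the interval above the bass becomes a sixth.
Suspension figures are named by those two intervals: 7–6.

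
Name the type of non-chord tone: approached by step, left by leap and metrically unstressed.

Approach: by step. Departure: by leap. Metric position: weak.
Step in, leap out, from a weak position — an escape tone (échappée). (It is the mirror image of the appoggiatura, which leaps in and steps out on a strong beat.)

Escape tone.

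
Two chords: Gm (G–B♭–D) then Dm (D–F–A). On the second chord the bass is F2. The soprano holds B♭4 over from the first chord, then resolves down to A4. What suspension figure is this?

4–3 suspension.

At the second chord the bass is F2. The suspended B♭4 lies a fourth above the bass; after resolving down by step to A4, the interval above the bass becomes a third.
Suspension figures are named by those two intervals: 4–3.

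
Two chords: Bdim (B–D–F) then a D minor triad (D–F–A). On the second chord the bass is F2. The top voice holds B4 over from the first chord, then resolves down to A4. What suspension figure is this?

At the second chord the bass is F2. The suspended B4 lies a fourth above the bass; after resolving down by step to A4, the interval above the bass becomes a third.
Suspension figures are named by those two intervals: 4–3.

4–3 suspension.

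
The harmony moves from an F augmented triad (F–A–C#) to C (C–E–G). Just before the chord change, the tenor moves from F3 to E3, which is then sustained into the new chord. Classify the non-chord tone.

E3 is an anticipation.

The harmony at that moment is F augmented triad (F, A, C#); E3 is not a chord tone.
It is approached by step down from F3 and then sustained as the same pitch into the next harmony.
Arriving early and becoming a chord tone when the harmony changes — an anticipation.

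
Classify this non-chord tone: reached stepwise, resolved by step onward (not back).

Approach: by step. Departure: by step, continuing in the same direction.
Stepwise on both sides with no change of direction means the note fills in the space between two different chord tones — a passing tone. (Had it turned back to its starting note it would be a neighbor tone instead.)

Passing tone.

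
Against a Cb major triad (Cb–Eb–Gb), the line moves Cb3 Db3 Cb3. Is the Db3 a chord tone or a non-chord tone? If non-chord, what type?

The harmony at that moment is Cb major triad (Cb, Eb, Gb); Db3 is not a chord tone.
It is approached by step up from Cb3 and left by step down to Cb3.
Step away and step back to the same note — a neighbor tone (upper neighbor).

Non-chord tone — a neighbor tone.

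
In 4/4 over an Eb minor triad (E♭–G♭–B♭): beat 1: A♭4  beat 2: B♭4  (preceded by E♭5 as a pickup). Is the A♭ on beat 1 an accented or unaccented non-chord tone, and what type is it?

The harmony at that moment is E♭ minor triad (E♭, G♭, B♭); A♭4 is not a chord tone.
It is approached by leap down from E♭5 and left by step up to B♭4.
Leap in, step out — an appoggiatura.
It falls on the downbeat, so it is accented.

Accented appoggiatura.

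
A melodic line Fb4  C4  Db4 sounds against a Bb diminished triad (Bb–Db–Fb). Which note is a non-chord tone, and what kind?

C4 is an appoggiatura.

The harmony at that moment is Bb diminished triad (Bb, Db, Fb); C4 is not a chord tone.
It is approached by leap down from Fb4 and left by step up to Db4.
Leap in, step out — an appoggiatura.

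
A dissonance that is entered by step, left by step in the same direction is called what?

Passing tone.

Approach: by step. Departure: by step, continuing in the same direction.
Stepwise on both sides with no change of direction means the note fills in the space between two different chord tones — a passing tone. (Had it turned back to its starting note it would be a neighbor tone instead.)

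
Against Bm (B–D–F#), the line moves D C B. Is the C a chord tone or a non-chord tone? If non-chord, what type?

The harmony at that moment is B minor triad (B, D, F#); C is not a chord tone.
It is approached by step down from D and left by step down to B.
Step in, step out in the same direction — a passing tone.

Non-chord tone — a passing tone.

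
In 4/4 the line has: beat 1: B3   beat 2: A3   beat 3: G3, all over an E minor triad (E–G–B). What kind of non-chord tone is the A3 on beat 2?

The harmony at that moment is E minor triad (E, G, B); A3 is not a chord tone.
It is approached by step down from B3 and left by step down to G3.
Step in, step out in the same direction — a passing tone.

Passing tone.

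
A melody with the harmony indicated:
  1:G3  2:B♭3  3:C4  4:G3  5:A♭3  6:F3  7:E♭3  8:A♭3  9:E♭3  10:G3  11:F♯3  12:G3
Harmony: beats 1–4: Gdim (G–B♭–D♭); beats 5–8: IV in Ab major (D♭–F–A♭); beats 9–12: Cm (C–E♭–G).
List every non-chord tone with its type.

The harmony at that moment is G diminished triad (G, B♭, D♭); C4 is not a chord tone.
It is approached by step up from B♭3 and left by leap down to G3.
Step in, leap out — an escape tone.
The harmony at that moment is D♭ major triad (D♭, F, A♭); E♭3 is not a chord tone.
It is approached by step down from F3 and left by leap up to A♭3.
Step in, leap out — an escape tone.
The harmony at that moment is C minor triad (C, E♭, G); F♯3 is not a chord tone.
It is approached by step down from G3 and left by step up to G3.
Step away and step back to the same note — a neighbor tone (lower neighbor).

C4 (beat 3) — escape tone; E♭3 (beat 7) — escape tone; F♯3 (beat 11) — neighbor tone.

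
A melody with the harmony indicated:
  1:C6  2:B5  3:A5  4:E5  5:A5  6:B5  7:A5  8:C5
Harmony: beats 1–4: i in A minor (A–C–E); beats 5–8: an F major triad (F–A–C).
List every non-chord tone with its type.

The harmony at that moment is A minor triad (A, C, E); B5 is not a chord tone.
It is approached by step down from C6 and left by step down to A5.
Step in, step out in the same direction — a passing tone.
The harmony at that moment is F major triad (F, A, C); B5 is not a chord tone.
It is approached by step up from A5 and left by step down to A5.
Step away and step back to the same note — a neighbor tone (upper neighbor).

B5 (beat 2) — passing tone; B5 (beat 6) — neighbor tone.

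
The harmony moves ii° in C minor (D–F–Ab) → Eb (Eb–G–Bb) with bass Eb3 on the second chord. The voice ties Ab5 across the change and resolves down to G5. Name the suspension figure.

4–3 suspension.

At the second chord the bass is Eb3. The suspended Ab5 lies a fourth above the bass; after resolving down by step to G5, the interval above the bass becomes a third.
Suspension figures are named by those two intervals: 4–3.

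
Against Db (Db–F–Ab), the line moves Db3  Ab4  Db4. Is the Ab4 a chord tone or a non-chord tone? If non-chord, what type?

Chord tone (the fifth of Db major triad).

Db major triad contains Db, F, Ab; Ab is the fifth, so it is a chord tone.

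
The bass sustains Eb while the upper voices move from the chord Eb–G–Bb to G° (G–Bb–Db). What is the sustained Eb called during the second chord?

The harmony at that moment is G diminished triad (G, Bb, Db); Eb is not a chord tone.
It is held over (the same pitch as the preceding Eb) and then sustained as the same pitch into the next harmony.
Sustained through a change of harmony — a pedal tone.

Pedal tone (pedal point).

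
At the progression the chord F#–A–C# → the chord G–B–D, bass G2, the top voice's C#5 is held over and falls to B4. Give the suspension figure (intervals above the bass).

4–3 suspension.

At the second chord the bass is G2. The suspended C#5 lies a fourth above the bass; after resolving down by step to B4, the interval above the bass becomes a third.
Suspension figures are named by those two intervals: 4–3.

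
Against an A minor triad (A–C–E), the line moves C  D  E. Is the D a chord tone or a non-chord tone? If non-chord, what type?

Non-chord tone — a passing tone.

The harmony at that moment is A minor triad (A, C, E); D is not a chord tone.
It is approached by step up from C and left by step up to E.
Step in, step out in the same direction — a passing tone.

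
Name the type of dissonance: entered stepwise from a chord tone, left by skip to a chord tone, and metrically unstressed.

Escape tone.

Approach: by step. Departure: by leap. Metric position: weak.
Step in, leap out, from a weak position — an escape tone (échappée). (It is the mirror image of the appoggiatura, which leaps in and steps out on a strong beat.)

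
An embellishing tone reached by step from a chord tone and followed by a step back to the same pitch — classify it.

Approach: by step. Departure: by step in the opposite direction, back to the starting pitch.
Stepwise on both sides but reversing to return to the same chord tone — a neighbor tone. (Had it continued onward in the same direction it would be a passing tone instead.)

Neighbor tone.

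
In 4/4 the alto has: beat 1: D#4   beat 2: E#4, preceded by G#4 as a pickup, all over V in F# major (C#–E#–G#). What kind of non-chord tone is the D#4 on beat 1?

The harmony at that moment is C# major triad (C#, E#, G#); D#4 is not a chord tone.
It is approached by leap down from G#4 and left by step up to E#4.
Leap in, step out, metrically accented — an appoggiatura.

Appoggiatura.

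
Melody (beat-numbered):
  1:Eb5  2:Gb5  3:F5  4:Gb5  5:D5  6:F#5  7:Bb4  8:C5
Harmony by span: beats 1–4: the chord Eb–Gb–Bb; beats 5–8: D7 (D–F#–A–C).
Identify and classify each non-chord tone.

F5 (beat 3) — neighbor tone; Bb4 (beat 7) — appoggiatura.

The harmony at that moment is Eb minor triad (Eb, Gb, Bb); F5 is not a chord tone.
It is approached by step down from Gb5 and left by step up to Gb5.
Step away and step back to the same note — a neighbor tone (lower neighbor).
The harmony at that moment is D dominant seventh chord (D, F#, A, C); Bb4 is not a chord tone.
It is approached by leap down from F#5 and left by step up to C5.
Leap in, step out — an appoggiatura.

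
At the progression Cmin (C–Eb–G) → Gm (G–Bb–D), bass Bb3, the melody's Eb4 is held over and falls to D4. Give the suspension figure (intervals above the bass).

At the second chord the bass is Bb3. The suspended Eb4 lies a fourth above the bass; after resolving down by step to D4, the interval above the bass becomes a third.
Suspension figures are named by those two intervals: 4–3.

4–3 suspension.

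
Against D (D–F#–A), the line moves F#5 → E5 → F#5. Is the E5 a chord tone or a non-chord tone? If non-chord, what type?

Non-chord tone — a neighbor tone.

The harmony at that moment is D major triad (D, F#, A); E5 is not a chord tone.
It is approached by step down from F#5 and left by step up to F#5.
Step away and step back to the same note — a neighbor tone (lower neighbor).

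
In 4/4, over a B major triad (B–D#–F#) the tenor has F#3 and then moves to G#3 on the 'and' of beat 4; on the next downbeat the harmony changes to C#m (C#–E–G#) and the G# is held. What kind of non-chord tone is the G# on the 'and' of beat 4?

Anticipation.

The harmony at that moment is B major triad (B, D#, F#); G#3 is not a chord tone.
It is approached by step up from F#3 and then sustained as the same pitch into the next harmony.
Arriving early and becoming a chord tone when the harmony changes — an anticipation.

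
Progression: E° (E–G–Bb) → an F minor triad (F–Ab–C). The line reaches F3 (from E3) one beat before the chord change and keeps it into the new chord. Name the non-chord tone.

The harmony at that moment is E diminished triad (E, G, Bb); F3 is not a chord tone.
It is approached by step up from E3 and then sustained as the same pitch into the next harmony.
Arriving early and becoming a chord tone when the harmony changes — an anticipation.

F3 is an anticipation.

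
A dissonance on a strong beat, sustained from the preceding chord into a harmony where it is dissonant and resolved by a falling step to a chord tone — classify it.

Approach: by preparation — the pitch is first a chord tone, then held (tied or repeated) while the harmony changes under it. Departure: down by step. Metric position: strong.
A prepared dissonance that resolves downward by step — a suspension. (The same figure resolving upward would be a retardation.)

Suspension.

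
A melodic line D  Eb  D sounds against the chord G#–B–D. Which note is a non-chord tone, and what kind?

The harmony at that moment is G# diminished triad (G#, B, D); Eb is not a chord tone.
It is approached by step up from D and left by step down to D.
Step away and step back to the same note — a neighbor tone (upper neighbor).

Eb is a neighbor tone.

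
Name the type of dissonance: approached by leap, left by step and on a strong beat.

Approach: by leap. Departure: by step. Metric position: strong.
Leap in, step out, in a metrically strong position — an appoggiatura. (It is the mirror image of the escape tone, which steps in and leaps out from a weak position.)

Appoggiatura.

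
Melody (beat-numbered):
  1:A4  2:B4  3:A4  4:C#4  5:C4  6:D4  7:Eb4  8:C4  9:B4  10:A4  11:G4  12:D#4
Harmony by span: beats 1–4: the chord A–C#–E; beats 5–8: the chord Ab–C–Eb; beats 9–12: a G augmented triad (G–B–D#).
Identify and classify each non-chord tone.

B4 (beat 2) — neighbor tone; D4 (beat 6) — passing tone; A4 (beat 10) — passing tone.

The harmony at that moment is A major triad (A, C#, E); B4 is not a chord tone.
It is approached by step up from A4 and left by step down to A4.
Step away and step back to the same note — a neighbor tone (upper neighbor).
The harmony at that moment is Ab major triad (Ab, C, Eb); D4 is not a chord tone.
It is approached by step up from C4 and left by step up to Eb4.
Step in, step out in the same direction — a passing tone.
The harmony at that moment is G augmented triad (G, B, D#); A4 is not a chord tone.
It is approached by step down from B4 and left by step down to G4.
Step in, step out in the same direction — a passing tone.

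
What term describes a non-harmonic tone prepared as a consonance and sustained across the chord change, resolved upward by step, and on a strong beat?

Retardation.

Approach: by preparation — the pitch is first a chord tone, then held (tied or repeated) while the harmony changes under it. Departure: up by step. Metric position: strong.
A prepared dissonance that resolves upward by step — a retardation. (The same figure resolving downward would be a suspension.)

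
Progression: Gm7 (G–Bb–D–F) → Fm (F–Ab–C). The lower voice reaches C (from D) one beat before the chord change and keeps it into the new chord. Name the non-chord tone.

C is an anticipation.

The harmony at that moment is G minor seventh chord (G, Bb, D, F); C is not a chord tone.
It is approached by step down from D and then sustained as the same pitch into the next harmony.
Arriving early and becoming a chord tone when the harmony changes — an anticipation.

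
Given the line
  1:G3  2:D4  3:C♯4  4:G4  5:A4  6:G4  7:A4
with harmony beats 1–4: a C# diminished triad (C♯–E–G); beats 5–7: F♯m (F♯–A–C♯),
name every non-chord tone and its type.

The harmony at that moment is C♯ diminished triad (C♯, E, G); D4 is not a chord tone.
It is approached by leap up from G3 and left by step down to C♯4.
Leap in, step out — an appoggiatura.
The harmony at that moment is F♯ minor triad (F♯, A, C♯); G4 is not a chord tone.
It is approached by step down from A4 and left by step up to A4.
Step away and step back to the same note — a neighbor tone (lower neighbor).

D4 (beat 2) — appoggiatura; G4 (beat 6) — neighbor tone.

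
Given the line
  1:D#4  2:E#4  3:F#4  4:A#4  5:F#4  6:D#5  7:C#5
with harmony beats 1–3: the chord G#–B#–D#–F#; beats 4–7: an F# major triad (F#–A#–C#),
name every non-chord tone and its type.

E#4 (beat 2) — passing tone; D#5 (beat 6) — appoggiatura.

The harmony at that moment is G# dominant seventh chord (G#, B#, D#, F#); E#4 is not a chord tone.
It is approached by step up from D#4 and left by step up to F#4.
Step in, step out in the same direction — a passing tone.
The harmony at that moment is F# major triad (F#, A#, C#); D#5 is not a chord tone.
It is approached by leap up from F#4 and left by step down to C#5.
Leap in, step out — an appoggiatura.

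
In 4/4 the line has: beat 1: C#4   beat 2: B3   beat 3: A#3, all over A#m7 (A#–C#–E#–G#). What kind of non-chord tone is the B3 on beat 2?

Passing tone.

The harmony at that moment is A# minor seventh chord (A#, C#, E#, G#); B3 is not a chord tone.
It is approached by step down from C#4 and left by step down to A#3.
Step in, step out in the same direction — a passing tone.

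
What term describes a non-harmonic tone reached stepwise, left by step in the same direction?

Passing tone.

Approach: by step. Departure: by step, continuing in the same direction.
Stepwise on both sides with no change of direction means the note fills in the space between two different chord tones — a passing tone. (Had it turned back to its starting note it would be a neighbor tone instead.)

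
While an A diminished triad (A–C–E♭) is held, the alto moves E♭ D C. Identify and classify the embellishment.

The harmony at that moment is A diminished triad (A, C, E♭); D is not a chord tone.
It is approached by step down from E♭ and left by step down to C.
Step in, step out in the same direction — a passing tone.

D is a passing tone.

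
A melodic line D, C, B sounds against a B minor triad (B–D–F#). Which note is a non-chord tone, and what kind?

The harmony at that moment is B minor triad (B, D, F#); C is not a chord tone.
It is approached by step down from D and left by step down to B.
Step in, step out in the same direction — a passing tone.

C is a passing tone.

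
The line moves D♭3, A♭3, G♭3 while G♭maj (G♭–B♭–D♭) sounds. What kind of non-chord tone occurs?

A♭3 is an appoggiatura.

The harmony at that moment is G♭ major triad (G♭, B♭, D♭); A♭3 is not a chord tone.
It is approached by leap up from D♭3 and left by step down to G♭3.
Leap in, step out — an appoggiatura.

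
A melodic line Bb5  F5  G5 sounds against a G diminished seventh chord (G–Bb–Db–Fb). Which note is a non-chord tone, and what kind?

F5 is an appoggiatura.

The harmony at that moment is G diminished seventh chord (G, Bb, Db, Fb); F5 is not a chord tone.
It is approached by leap down from Bb5 and left by step up to G5.
Leap in, step out — an appoggiatura.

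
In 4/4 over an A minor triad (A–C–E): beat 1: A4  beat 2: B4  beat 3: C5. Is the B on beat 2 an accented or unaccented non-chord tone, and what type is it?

Unaccented passing tone.

The harmony at that moment is A minor triad (A, C, E); B4 is not a chord tone.
It is approached by step up from A4 and left by step up to C5.
Step in, step out in the same direction — a passing tone.
It falls on a weak beat, so it is unaccented.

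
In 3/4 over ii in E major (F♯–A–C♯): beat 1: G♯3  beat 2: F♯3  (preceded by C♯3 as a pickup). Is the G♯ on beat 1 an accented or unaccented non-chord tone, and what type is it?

The harmony at that moment is F♯ minor triad (F♯, A, C♯); G♯3 is not a chord tone.
It is approached by leap up from C♯3 and left by step down to F♯3.
Leap in, step out — an appoggiatura.
It falls on the downbeat, so it is accented.

Accented appoggiatura.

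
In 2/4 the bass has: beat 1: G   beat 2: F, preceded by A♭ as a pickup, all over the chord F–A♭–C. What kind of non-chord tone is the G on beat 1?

Passing tone.

The harmony at that moment is F minor triad (F, A♭, C); G is not a chord tone.
It is approached by step down from A♭ and left by step down to F.
Step in, step out in the same direction — a passing tone.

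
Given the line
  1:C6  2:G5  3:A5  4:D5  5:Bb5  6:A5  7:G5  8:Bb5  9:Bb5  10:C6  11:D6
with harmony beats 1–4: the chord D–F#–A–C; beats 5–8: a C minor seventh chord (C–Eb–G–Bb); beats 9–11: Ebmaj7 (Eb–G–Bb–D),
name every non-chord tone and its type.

G5 (beat 2) — appoggiatura; A5 (beat 6) — passing tone; C6 (beat 10) — passing tone.

The harmony at that moment is D dominant seventh chord (D, F#, A, C); G5 is not a chord tone.
It is approached by leap down from C6 and left by step up to A5.
Leap in, step out — an appoggiatura.
The harmony at that moment is C minor seventh chord (C, Eb, G, Bb); A5 is not a chord tone.
It is approached by step down from Bb5 and left by step down to G5.
Step in, step out in the same direction — a passing tone.
The harmony at that moment is Eb major seventh chord (Eb, G, Bb, D); C6 is not a chord tone.
It is approached by step up from Bb5 and left by step up to D6.
Step in, step out in the same direction — a passing tone.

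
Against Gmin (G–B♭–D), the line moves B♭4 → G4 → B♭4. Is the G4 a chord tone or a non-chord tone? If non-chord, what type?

G minor triad contains G, B♭, D; G is the root, so it is a chord tone.

Chord tone (the root of G minor triad).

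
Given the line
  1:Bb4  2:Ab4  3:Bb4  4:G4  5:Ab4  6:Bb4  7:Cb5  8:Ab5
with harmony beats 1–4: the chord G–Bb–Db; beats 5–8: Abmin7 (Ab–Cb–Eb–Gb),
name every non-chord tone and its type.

Ab4 (beat 2) — neighbor tone; Bb4 (beat 6) — passing tone.

The harmony at that moment is G diminished triad (G, Bb, Db); Ab4 is not a chord tone.
It is approached by step down from Bb4 and left by step up to Bb4.
Step away and step back to the same note — a neighbor tone (lower neighbor).
The harmony at that moment is Ab minor seventh chord (Ab, Cb, Eb, Gb); Bb4 is not a chord tone.
It is approached by step up from Ab4 and left by step up to Cb5.
Step in, step out in the same direction — a passing tone.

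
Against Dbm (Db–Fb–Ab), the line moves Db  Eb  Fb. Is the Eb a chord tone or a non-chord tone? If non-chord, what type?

Non-chord tone — a passing tone.

The harmony at that moment is Db minor triad (Db, Fb, Ab); Eb is not a chord tone.
It is approached by step up from Db and left by step up to Fb.
Step in, step out in the same direction — a passing tone.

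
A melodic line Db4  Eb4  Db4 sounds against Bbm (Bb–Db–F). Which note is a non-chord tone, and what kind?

Eb4 is a neighbor tone.

The harmony at that moment is Bb minor triad (Bb, Db, F); Eb4 is not a chord tone.
It is approached by step up from Db4 and left by step down to Db4.
Step away and step back to the same note — a neighbor tone (upper neighbor).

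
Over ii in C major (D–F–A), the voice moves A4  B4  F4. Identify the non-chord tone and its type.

The harmony at that moment is D minor triad (D, F, A); B4 is not a chord tone.
It is approached by step up from A4 and left by leap down to F4.
Step in, leap out — an escape tone.

B4 is an escape tone.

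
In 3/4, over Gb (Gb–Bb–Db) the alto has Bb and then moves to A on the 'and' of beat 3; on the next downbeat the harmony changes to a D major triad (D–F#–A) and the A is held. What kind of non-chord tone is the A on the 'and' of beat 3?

The harmony at that moment is Gb major triad (Gb, Bb, Db); A is not a chord tone.
It is approached by step down from Bb and then sustained as the same pitch into the next harmony.
Arriving early and becoming a chord tone when the harmony changes — an anticipation.

Anticipation.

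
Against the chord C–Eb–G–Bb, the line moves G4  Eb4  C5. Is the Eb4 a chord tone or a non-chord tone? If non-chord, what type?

C minor seventh chord contains C, Eb, G, Bb; Eb is the third, so it is a chord tone.

Chord tone (the third of C minor seventh chord).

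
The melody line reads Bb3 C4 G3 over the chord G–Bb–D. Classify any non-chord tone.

C4 is an escape tone.

The harmony at that moment is G minor triad (G, Bb, D); C4 is not a chord tone.
It is approached by step up from Bb3 and left by leap down to G3.
Step in, leap out — an escape tone.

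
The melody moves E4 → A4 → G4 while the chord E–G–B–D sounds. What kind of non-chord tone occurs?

The harmony at that moment is E minor seventh chord (E, G, B, D); A4 is not a chord tone.
It is approached by leap up from E4 and left by step down to G4.
Leap in, step out — an appoggiatura.

A4 is an appoggiatura.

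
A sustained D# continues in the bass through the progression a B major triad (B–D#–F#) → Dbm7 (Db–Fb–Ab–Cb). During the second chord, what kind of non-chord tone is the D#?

The harmony at that moment is Db minor seventh chord (Db, Fb, Ab, Cb); D# is not a chord tone.
It is held over (the same pitch as the preceding D#) and then sustained as the same pitch into the next harmony.
Sustained through a change of harmony — a pedal tone.

Pedal tone (pedal point).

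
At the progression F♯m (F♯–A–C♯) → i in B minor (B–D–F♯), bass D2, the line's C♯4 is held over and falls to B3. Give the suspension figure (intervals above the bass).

At the second chord the bass is D2. The suspended C♯4 lies a seventh above the bass; after resolving down by step to B3, the interval above the bass becomes a sixth.
Suspension figures are named by those two intervals: 7–6.

7–6 suspension.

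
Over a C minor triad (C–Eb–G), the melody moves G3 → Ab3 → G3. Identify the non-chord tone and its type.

Ab3 is a neighbor tone.

The harmony at that moment is C minor triad (C, Eb, G); Ab3 is not a chord tone.
It is approached by step up from G3 and left by step down to G3.
Step away and step back to the same note — a neighbor tone (upper neighbor).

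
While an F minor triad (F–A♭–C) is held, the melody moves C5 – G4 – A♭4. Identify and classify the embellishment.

G4 is an appoggiatura.

The harmony at that moment is F minor triad (F, A♭, C); G4 is not a chord tone.
It is approached by leap down from C5 and left by step up to A♭4.
Leap in, step out — an appoggiatura.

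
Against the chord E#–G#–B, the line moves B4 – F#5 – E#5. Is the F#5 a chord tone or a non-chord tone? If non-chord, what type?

The harmony at that moment is E# diminished triad (E#, G#, B); F#5 is not a chord tone.
It is approached by leap up from B4 and left by step down to E#5.
Leap in, step out — an appoggiatura.

Non-chord tone — an appoggiatura.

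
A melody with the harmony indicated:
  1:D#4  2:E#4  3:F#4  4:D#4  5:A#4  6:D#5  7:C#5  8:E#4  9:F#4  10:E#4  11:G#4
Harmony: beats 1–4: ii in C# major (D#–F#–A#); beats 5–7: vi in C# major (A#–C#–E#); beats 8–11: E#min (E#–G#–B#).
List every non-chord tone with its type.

The harmony at that moment is D# minor triad (D#, F#, A#); E#4 is not a chord tone.
It is approached by step up from D#4 and left by step up to F#4.
Step in, step out in the same direction — a passing tone.
The harmony at that moment is A# minor triad (A#, C#, E#); D#5 is not a chord tone.
It is approached by leap up from A#4 and left by step down to C#5.
Leap in, step out — an appoggiatura.
The harmony at that moment is E# minor triad (E#, G#, B#); F#4 is not a chord tone.
It is approached by step up from E#4 and left by step down to E#4.
Step away and step back to the same note — a neighbor tone (upper neighbor).

E#4 (beat 2) — passing tone; D#5 (beat 6) — appoggiatura; F#4 (beat 9) — neighbor tone.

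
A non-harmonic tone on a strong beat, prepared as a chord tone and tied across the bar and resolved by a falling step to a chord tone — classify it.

Approach: by preparation — the pitch is first a chord tone, then held (tied or repeated) while the harmony changes under it. Departure: down by step. Metric position: strong.
A prepared dissonance that resolves downward by step — a suspension. (The same figure resolving upward would be a retardation.)

Suspension.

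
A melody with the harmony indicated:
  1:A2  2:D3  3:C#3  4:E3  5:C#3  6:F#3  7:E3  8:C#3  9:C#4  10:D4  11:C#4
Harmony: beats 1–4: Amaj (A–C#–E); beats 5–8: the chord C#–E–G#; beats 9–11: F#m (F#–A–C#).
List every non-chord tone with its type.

D3 (beat 2) — appoggiatura; F#3 (beat 6) — appoggiatura; D4 (beat 10) — neighbor tone.

The harmony at that moment is A major triad (A, C#, E); D3 is not a chord tone.
It is approached by leap up from A2 and left by step down to C#3.
Leap in, step out — an appoggiatura.
The harmony at that moment is C# minor triad (C#, E, G#); F#3 is not a chord tone.
It is approached by leap up from C#3 and left by step down to E3.
Leap in, step out — an appoggiatura.
The harmony at that moment is F# minor triad (F#, A, C#); D4 is not a chord tone.
It is approached by step up from C#4 and left by step down to C#4.
Step away and step back to the same note — a neighbor tone (upper neighbor).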